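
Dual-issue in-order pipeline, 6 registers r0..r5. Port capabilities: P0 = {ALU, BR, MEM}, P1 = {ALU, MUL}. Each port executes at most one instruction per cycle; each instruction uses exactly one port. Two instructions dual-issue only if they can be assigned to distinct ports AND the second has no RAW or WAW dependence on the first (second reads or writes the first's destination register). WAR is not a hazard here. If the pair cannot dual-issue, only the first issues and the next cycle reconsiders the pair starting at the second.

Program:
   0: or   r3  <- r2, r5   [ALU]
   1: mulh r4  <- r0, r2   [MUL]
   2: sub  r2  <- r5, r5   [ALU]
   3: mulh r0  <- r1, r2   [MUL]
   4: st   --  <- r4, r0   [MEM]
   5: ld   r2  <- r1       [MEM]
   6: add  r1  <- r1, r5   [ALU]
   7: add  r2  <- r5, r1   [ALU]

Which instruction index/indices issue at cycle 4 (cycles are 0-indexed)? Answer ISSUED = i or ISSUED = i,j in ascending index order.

0. or.ALU mulh.MUL @i0&i1  | dual
1. sub.ALU @i2  | RAW r2
2. mulh.MUL @i3  | RAW r0
3. st.MEM @i4  | no-port MEM/MEM
4. ld.MEM add.ALU @i5&i6  | dual
5. add.ALU @i7  | tail

ISSUED = 5,6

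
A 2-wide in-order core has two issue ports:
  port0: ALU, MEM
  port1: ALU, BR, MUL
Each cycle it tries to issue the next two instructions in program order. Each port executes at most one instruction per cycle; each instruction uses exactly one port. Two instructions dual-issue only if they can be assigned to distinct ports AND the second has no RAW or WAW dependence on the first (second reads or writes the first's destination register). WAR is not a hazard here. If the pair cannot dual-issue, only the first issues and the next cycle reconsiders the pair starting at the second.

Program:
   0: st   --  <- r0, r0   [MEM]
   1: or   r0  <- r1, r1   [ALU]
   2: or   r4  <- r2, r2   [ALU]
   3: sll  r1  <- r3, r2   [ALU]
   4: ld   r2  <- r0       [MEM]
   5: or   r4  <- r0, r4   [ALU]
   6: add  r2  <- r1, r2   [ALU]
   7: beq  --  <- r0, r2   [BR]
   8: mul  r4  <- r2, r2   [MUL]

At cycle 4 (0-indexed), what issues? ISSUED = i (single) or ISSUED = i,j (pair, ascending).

ISSUED = 7

  cy0 -> i0,i1 (st.MEM;or.ALU) dual
  cy1 -> i2,i3 (or.ALU;sll.ALU) dual
  cy2 -> i4,i5 (ld.MEM;or.ALU) dual
  cy3 -> i6 (add.ALU) RAW r2
  cy4 -> i7 (beq.BR) no-port BR/MUL
  cy5 -> i8 (mul.MUL) tail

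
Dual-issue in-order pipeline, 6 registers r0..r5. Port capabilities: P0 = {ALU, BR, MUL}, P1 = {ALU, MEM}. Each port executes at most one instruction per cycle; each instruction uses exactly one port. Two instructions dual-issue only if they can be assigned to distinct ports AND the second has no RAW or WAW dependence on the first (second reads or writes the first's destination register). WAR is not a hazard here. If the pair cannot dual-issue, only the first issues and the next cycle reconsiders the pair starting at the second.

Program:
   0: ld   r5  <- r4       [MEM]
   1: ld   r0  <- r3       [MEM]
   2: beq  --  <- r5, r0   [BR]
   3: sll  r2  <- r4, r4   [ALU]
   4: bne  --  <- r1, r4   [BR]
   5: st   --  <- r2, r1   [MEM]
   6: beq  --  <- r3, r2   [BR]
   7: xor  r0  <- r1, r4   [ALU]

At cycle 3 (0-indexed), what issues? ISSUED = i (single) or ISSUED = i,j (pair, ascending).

  cy0 -> i0 (ld.MEM) no-port MEM/MEM
  cy1 -> i1 (ld.MEM) RAW r0
  cy2 -> i2,i3 (beq.BR+sll.ALU) pair
  cy3 -> i4,i5 (bne.BR+st.MEM) pair
  cy4 -> i6,i7 (beq.BR+xor.ALU) pair

ISSUED = 4,5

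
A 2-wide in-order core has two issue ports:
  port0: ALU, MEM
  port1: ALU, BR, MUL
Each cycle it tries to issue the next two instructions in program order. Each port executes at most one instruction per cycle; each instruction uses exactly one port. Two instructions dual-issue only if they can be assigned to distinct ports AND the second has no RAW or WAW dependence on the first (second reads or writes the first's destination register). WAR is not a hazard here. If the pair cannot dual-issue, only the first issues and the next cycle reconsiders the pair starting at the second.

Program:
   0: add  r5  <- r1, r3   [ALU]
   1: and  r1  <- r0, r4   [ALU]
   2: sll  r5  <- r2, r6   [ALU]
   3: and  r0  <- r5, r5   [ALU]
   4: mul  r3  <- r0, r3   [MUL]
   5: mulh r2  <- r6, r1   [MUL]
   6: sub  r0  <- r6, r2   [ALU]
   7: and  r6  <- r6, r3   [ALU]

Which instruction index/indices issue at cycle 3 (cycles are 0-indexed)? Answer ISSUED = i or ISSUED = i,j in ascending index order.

ISSUED = 4

[0] i0,i1  add.ALU+and.ALU  -- pair
[1] i2  sll.ALU  -- RAW r5
[2] i3  and.ALU  -- RAW r0
[3] i4  mul.MUL  -- no-port MUL/MUL
[4] i5  mulh.MUL  -- RAW r2
[5] i6,i7  sub.ALU+and.ALU  -- pair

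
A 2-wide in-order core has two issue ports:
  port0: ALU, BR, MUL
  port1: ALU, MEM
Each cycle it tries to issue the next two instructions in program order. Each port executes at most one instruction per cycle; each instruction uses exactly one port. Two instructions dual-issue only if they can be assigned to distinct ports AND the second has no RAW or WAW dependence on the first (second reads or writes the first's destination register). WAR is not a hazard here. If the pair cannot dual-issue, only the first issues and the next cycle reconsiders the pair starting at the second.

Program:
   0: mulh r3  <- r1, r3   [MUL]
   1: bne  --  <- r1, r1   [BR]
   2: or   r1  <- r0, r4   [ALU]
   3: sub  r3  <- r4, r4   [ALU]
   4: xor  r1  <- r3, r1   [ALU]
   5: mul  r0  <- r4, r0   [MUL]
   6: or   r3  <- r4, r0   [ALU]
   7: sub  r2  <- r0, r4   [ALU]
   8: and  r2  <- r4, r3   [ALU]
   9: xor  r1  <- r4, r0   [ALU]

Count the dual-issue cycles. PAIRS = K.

c0: i0 mulh  no-port MUL/BR
c1: i1,i2 bne;or  pair
c2: i3 sub  RAW r3
c3: i4,i5 xor;mul  pair
c4: i6,i7 or;sub  pair
c5: i8,i9 and;xor  pair

PAIRS = 4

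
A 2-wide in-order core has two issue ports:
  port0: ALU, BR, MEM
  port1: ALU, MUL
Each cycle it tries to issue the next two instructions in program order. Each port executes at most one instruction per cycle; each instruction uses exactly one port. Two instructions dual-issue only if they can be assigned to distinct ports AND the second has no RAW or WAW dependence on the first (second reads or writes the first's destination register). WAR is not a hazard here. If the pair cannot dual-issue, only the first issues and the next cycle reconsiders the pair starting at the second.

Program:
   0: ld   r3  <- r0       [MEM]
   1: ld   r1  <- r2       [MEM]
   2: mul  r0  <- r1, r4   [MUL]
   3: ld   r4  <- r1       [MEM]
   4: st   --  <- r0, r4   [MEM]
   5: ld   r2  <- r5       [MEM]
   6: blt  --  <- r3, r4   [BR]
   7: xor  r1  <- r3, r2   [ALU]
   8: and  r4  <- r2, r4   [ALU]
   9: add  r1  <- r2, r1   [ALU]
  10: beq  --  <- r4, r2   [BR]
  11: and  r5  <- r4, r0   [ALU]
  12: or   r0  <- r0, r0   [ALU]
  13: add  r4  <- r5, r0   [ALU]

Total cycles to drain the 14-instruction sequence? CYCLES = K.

CYCLES = 10

  cy0 -> i0 (ld) no-port MEM/MEM
  cy1 -> i1 (ld) RAW r1
  cy2 -> i2,i3 (mul ld) 2-wide
  cy3 -> i4 (st) no-port MEM/MEM
  cy4 -> i5 (ld) no-port MEM/BR
  cy5 -> i6,i7 (blt xor) 2-wide
  cy6 -> i8,i9 (and add) 2-wide
  cy7 -> i10,i11 (beq and) 2-wide
  cy8 -> i12 (or) RAW r0
  cy9 -> i13 (add) tail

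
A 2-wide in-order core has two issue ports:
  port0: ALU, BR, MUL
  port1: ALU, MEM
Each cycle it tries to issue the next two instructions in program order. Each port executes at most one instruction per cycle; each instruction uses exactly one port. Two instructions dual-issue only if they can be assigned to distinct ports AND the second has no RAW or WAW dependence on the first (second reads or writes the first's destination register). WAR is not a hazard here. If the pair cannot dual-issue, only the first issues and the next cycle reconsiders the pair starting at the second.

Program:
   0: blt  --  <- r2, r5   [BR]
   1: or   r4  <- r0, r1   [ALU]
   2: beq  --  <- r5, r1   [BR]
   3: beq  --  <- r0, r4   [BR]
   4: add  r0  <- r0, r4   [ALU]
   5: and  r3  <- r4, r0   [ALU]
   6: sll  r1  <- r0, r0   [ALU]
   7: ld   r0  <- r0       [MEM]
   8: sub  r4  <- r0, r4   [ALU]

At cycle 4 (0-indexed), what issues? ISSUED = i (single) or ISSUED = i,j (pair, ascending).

ISSUED = 7

t=0 i0/i1:blt/or ; 2-wide
t=1 i2:beq ; no-port BR/BR
t=2 i3/i4:beq/add ; 2-wide
t=3 i5/i6:and/sll ; 2-wide
t=4 i7:ld ; RAW r0
t=5 i8:sub ; tail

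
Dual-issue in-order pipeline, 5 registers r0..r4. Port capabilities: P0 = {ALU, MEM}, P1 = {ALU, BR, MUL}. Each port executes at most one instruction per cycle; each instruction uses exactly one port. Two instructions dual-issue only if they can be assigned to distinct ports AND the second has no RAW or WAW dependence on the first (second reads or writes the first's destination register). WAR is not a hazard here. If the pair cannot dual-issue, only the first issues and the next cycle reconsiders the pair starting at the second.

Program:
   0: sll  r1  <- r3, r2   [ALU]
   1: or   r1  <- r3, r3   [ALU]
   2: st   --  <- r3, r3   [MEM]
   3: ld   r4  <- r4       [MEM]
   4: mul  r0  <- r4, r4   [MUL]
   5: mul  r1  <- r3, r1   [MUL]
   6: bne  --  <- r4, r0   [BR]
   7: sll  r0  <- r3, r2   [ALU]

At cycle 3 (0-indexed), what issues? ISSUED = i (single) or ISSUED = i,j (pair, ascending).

c0: i0 sll  WAW r1
c1: i1,i2 or st  dual
c2: i3 ld  RAW r4
c3: i4 mul  no-port MUL/MUL
c4: i5 mul  no-port MUL/BR
c5: i6,i7 bne sll  dual

ISSUED = 4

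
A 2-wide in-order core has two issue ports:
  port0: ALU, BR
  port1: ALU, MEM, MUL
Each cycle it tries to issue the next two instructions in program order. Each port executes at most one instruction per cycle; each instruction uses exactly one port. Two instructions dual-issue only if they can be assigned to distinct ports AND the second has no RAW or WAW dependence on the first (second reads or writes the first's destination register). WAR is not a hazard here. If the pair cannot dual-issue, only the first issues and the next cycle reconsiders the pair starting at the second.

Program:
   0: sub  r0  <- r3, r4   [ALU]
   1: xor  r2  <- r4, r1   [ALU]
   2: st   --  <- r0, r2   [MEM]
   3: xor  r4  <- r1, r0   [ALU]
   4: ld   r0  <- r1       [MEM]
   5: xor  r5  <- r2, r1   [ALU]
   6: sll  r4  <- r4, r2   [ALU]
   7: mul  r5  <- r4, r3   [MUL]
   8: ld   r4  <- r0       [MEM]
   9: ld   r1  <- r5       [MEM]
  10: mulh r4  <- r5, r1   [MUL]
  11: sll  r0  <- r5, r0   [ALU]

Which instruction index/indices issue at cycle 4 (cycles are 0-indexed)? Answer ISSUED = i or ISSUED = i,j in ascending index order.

ISSUED = 7

  cy0 -> i0,i1 (sub xor) dual
  cy1 -> i2,i3 (st xor) dual
  cy2 -> i4,i5 (ld xor) dual
  cy3 -> i6 (sll) RAW r4
  cy4 -> i7 (mul) no-port MUL/MEM
  cy5 -> i8 (ld) no-port MEM/MEM
  cy6 -> i9 (ld) no-port MEM/MUL
  cy7 -> i10,i11 (mulh sll) dual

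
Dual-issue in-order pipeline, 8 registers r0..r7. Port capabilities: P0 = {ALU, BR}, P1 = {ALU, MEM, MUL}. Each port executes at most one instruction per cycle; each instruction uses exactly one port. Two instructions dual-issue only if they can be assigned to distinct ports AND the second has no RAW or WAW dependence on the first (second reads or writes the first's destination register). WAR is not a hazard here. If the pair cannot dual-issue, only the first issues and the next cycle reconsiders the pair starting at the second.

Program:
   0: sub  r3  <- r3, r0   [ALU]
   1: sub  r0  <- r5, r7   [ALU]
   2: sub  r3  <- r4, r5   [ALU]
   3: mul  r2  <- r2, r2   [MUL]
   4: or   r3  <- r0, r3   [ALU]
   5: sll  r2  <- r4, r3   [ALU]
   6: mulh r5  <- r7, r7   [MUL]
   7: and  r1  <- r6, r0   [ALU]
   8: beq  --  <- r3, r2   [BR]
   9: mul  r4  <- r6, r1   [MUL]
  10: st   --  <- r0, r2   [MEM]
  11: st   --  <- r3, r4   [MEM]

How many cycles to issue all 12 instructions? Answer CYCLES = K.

CYCLES = 8

[0] i0+i1  sub.ALU;sub.ALU  -- pair
[1] i2+i3  sub.ALU;mul.MUL  -- pair
[2] i4  or.ALU  -- RAW r3
[3] i5+i6  sll.ALU;mulh.MUL  -- pair
[4] i7+i8  and.ALU;beq.BR  -- pair
[5] i9  mul.MUL  -- no-port MUL/MEM
[6] i10  st.MEM  -- no-port MEM/MEM
[7] i11  st.MEM  -- tail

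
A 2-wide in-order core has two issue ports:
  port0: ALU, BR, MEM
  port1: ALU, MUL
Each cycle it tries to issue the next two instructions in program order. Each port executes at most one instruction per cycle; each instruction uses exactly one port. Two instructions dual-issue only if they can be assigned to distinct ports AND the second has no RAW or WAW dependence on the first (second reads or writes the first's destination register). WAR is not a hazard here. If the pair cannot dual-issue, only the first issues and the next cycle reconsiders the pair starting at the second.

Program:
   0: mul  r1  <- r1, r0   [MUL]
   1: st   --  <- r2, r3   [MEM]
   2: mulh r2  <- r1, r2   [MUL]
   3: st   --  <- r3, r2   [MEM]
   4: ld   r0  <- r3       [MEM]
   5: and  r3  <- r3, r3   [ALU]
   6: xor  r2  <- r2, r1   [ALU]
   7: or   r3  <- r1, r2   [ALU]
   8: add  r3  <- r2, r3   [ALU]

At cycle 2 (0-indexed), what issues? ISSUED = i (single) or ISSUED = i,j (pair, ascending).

ISSUED = 3

0. mul/st @i0/i1  | 2-wide
1. mulh @i2  | RAW r2
2. st @i3  | no-port MEM/MEM
3. ld/and @i4/i5  | 2-wide
4. xor @i6  | RAW r2
5. or @i7  | RAW+WAW r3
6. add @i8  | tail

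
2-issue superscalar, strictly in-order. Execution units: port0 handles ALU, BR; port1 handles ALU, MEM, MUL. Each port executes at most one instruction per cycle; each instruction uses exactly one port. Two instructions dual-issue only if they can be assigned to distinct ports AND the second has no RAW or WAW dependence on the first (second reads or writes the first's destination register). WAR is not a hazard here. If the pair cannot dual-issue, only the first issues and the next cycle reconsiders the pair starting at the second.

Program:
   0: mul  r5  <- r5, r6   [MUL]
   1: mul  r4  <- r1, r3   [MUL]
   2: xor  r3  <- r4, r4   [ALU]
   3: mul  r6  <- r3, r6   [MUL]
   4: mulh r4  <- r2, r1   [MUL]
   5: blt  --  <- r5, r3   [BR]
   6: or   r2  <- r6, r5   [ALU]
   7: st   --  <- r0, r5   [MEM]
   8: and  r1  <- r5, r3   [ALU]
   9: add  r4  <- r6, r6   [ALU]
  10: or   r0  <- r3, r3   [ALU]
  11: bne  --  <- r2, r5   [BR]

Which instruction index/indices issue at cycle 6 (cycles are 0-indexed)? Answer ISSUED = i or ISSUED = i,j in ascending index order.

ISSUED = 8,9

  cy0 -> i0 (mul) no-port MUL/MUL
  cy1 -> i1 (mul) RAW r4
  cy2 -> i2 (xor) RAW r3
  cy3 -> i3 (mul) no-port MUL/MUL
  cy4 -> i4,i5 (mulh blt) pair
  cy5 -> i6,i7 (or st) pair
  cy6 -> i8,i9 (and add) pair
  cy7 -> i10,i11 (or bne) pair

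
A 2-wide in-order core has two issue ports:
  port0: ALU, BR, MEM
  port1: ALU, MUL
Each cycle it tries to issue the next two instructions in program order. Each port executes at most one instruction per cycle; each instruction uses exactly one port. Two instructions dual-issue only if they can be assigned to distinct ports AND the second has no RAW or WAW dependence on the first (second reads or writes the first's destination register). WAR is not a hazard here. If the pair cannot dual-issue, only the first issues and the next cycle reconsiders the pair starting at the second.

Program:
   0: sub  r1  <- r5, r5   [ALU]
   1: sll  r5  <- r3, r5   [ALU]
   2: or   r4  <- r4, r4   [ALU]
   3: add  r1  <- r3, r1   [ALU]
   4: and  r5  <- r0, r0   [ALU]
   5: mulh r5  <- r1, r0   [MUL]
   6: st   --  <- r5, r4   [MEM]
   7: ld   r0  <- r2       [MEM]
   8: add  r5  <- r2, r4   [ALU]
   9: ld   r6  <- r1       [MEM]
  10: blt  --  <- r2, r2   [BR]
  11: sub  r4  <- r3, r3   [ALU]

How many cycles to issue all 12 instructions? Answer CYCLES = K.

t=0 i0/i1:sub.ALU+sll.ALU ; 2-wide
t=1 i2/i3:or.ALU+add.ALU ; 2-wide
t=2 i4:and.ALU ; WAW r5
t=3 i5:mulh.MUL ; RAW r5
t=4 i6:st.MEM ; no-port MEM/MEM
t=5 i7/i8:ld.MEM+add.ALU ; 2-wide
t=6 i9:ld.MEM ; no-port MEM/BR
t=7 i10/i11:blt.BR+sub.ALU ; 2-wide

CYCLES = 8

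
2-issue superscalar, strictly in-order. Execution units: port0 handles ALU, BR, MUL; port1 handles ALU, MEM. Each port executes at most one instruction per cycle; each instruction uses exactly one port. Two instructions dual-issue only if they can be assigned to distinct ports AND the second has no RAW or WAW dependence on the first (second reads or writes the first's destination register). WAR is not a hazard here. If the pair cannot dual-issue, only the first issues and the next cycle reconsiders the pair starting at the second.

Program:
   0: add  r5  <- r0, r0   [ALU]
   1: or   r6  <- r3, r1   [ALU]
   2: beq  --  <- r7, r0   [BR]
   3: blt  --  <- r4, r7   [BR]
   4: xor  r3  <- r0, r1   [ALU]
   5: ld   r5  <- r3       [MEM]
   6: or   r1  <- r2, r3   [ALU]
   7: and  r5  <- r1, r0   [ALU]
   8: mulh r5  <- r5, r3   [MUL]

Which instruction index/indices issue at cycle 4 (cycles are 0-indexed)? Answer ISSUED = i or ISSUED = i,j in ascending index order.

ISSUED = 7

  cy0 -> i0+i1 (add.ALU+or.ALU) pair
  cy1 -> i2 (beq.BR) no-port BR/BR
  cy2 -> i3+i4 (blt.BR+xor.ALU) pair
  cy3 -> i5+i6 (ld.MEM+or.ALU) pair
  cy4 -> i7 (and.ALU) RAW+WAW r5
  cy5 -> i8 (mulh.MUL) tail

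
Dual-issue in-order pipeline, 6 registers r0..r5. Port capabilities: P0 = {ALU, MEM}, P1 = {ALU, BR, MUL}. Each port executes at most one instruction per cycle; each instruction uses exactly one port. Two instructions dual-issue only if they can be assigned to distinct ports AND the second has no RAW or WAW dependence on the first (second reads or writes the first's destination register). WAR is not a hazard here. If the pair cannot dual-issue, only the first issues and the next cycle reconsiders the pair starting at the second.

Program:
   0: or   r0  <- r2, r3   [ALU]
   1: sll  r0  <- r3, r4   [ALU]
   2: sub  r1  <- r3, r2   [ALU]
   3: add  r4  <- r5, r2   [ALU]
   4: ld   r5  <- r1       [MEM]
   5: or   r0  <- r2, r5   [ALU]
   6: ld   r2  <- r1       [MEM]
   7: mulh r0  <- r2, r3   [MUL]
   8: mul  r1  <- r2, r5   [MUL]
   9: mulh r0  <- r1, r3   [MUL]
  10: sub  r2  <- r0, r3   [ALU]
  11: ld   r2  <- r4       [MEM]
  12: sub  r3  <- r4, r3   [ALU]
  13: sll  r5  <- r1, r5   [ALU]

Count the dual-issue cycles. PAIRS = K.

PAIRS = 4

t=0 i0:or ; WAW r0
t=1 i1+i2:sll/sub ; dual
t=2 i3+i4:add/ld ; dual
t=3 i5+i6:or/ld ; dual
t=4 i7:mulh ; no-port MUL/MUL
t=5 i8:mul ; no-port MUL/MUL
t=6 i9:mulh ; RAW r0
t=7 i10:sub ; WAW r2
t=8 i11+i12:ld/sub ; dual
t=9 i13:sll ; tail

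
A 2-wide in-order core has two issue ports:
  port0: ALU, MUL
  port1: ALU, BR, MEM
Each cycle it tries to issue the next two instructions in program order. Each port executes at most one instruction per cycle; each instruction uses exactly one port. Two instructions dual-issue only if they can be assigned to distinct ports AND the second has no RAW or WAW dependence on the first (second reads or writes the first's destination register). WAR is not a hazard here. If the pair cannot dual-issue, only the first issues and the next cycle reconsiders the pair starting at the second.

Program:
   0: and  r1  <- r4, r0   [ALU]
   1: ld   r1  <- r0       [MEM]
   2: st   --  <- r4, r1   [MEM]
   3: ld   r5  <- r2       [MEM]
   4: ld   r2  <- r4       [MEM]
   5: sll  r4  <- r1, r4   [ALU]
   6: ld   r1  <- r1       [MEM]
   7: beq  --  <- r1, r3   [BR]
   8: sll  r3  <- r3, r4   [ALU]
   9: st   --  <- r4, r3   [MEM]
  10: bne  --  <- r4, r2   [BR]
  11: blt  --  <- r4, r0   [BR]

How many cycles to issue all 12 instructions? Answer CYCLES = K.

c0: i0 and  WAW r1
c1: i1 ld  no-port MEM/MEM
c2: i2 st  no-port MEM/MEM
c3: i3 ld  no-port MEM/MEM
c4: i4&i5 ld+sll  2-wide
c5: i6 ld  no-port MEM/BR
c6: i7&i8 beq+sll  2-wide
c7: i9 st  no-port MEM/BR
c8: i10 bne  no-port BR/BR
c9: i11 blt  tail

CYCLES = 10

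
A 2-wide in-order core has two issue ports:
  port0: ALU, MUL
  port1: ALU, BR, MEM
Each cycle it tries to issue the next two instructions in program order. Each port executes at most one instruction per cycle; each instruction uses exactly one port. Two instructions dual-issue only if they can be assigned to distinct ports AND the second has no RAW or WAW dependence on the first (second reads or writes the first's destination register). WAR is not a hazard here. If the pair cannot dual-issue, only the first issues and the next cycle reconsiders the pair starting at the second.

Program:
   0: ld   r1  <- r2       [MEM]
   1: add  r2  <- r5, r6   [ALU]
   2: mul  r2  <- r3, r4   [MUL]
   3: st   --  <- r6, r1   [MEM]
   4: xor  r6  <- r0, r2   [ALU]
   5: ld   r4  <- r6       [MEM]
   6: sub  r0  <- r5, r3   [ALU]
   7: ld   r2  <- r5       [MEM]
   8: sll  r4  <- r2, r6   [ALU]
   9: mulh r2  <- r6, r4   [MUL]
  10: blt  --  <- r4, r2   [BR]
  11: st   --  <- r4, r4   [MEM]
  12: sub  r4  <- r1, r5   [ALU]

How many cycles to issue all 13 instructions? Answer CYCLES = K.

CYCLES = 9

0. ld.MEM;add.ALU @i0,i1  | 2-wide
1. mul.MUL;st.MEM @i2,i3  | 2-wide
2. xor.ALU @i4  | RAW r6
3. ld.MEM;sub.ALU @i5,i6  | 2-wide
4. ld.MEM @i7  | RAW r2
5. sll.ALU @i8  | RAW r4
6. mulh.MUL @i9  | RAW r2
7. blt.BR @i10  | no-port BR/MEM
8. st.MEM;sub.ALU @i11,i12  | 2-wide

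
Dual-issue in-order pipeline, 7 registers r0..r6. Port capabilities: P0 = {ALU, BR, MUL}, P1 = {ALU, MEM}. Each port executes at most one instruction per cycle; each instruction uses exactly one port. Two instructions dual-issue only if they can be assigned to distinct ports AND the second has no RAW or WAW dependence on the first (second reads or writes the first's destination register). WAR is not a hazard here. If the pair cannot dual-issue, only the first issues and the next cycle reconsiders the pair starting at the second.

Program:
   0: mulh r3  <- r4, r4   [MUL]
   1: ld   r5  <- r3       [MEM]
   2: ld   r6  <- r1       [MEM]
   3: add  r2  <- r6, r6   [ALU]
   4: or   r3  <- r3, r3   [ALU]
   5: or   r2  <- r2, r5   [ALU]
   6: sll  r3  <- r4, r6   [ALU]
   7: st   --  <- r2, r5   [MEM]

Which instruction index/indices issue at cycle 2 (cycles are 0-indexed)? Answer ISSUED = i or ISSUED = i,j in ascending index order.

ISSUED = 2

#0 head=0: mulh.MUL i0 RAW r3
#1 head=1: ld.MEM i1 no-port MEM/MEM
#2 head=2: ld.MEM i2 RAW r6
#3 head=3: add.ALU or.ALU i3/i4 pair
#4 head=5: or.ALU sll.ALU i5/i6 pair
#5 head=7: st.MEM i7 tail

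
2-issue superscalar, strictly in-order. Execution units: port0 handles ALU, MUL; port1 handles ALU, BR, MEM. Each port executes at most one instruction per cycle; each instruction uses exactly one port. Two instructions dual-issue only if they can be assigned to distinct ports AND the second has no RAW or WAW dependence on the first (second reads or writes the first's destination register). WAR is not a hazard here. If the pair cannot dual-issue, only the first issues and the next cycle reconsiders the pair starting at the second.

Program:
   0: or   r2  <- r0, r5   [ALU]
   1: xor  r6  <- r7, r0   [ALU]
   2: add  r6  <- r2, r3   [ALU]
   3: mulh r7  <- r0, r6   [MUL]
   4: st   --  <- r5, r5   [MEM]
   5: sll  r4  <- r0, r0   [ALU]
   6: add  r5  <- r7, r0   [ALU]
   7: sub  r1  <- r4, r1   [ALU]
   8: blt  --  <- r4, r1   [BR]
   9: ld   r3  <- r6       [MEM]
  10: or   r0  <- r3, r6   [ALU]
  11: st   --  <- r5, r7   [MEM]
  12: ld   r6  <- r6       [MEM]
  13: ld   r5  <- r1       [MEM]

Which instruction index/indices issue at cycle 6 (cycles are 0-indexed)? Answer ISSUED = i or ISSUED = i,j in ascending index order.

  cy0 -> i0/i1 (or;xor) pair
  cy1 -> i2 (add) RAW r6
  cy2 -> i3/i4 (mulh;st) pair
  cy3 -> i5/i6 (sll;add) pair
  cy4 -> i7 (sub) RAW r1
  cy5 -> i8 (blt) no-port BR/MEM
  cy6 -> i9 (ld) RAW r3
  cy7 -> i10/i11 (or;st) pair
  cy8 -> i12 (ld) no-port MEM/MEM
  cy9 -> i13 (ld) tail

ISSUED = 9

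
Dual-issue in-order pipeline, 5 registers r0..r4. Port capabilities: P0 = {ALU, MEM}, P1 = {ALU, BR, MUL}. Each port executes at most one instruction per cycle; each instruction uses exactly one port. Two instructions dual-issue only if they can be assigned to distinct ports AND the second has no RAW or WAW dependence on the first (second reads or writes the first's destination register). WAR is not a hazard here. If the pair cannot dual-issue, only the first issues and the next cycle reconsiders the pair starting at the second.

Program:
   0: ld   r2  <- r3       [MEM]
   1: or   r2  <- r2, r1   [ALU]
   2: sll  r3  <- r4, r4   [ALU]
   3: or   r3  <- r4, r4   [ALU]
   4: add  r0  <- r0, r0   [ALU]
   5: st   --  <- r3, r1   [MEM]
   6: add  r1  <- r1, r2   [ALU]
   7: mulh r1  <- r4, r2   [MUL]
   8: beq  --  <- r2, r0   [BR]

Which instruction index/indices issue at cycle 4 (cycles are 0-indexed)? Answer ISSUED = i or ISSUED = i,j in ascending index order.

ISSUED = 7

0. ld.MEM @i0  | RAW+WAW r2
1. or.ALU sll.ALU @i1&i2  | pair
2. or.ALU add.ALU @i3&i4  | pair
3. st.MEM add.ALU @i5&i6  | pair
4. mulh.MUL @i7  | no-port MUL/BR
5. beq.BR @i8  | tail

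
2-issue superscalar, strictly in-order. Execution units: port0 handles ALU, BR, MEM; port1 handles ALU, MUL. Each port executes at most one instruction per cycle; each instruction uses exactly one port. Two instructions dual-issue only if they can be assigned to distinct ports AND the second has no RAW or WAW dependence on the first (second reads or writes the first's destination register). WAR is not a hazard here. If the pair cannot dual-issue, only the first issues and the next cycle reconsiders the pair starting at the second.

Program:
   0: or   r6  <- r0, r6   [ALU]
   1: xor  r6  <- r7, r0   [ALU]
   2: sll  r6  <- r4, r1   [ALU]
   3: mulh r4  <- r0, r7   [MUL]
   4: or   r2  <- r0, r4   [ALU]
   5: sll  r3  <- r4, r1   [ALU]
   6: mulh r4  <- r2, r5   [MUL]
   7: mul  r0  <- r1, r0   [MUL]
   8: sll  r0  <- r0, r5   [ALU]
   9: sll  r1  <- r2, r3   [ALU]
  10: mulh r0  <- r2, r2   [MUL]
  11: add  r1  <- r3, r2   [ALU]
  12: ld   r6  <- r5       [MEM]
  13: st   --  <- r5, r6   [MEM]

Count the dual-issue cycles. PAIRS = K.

t=0 i0:or ; WAW r6
t=1 i1:xor ; WAW r6
t=2 i2&i3:sll;mulh ; pair
t=3 i4&i5:or;sll ; pair
t=4 i6:mulh ; no-port MUL/MUL
t=5 i7:mul ; RAW+WAW r0
t=6 i8&i9:sll;sll ; pair
t=7 i10&i11:mulh;add ; pair
t=8 i12:ld ; no-port MEM/MEM
t=9 i13:st ; tail

PAIRS = 4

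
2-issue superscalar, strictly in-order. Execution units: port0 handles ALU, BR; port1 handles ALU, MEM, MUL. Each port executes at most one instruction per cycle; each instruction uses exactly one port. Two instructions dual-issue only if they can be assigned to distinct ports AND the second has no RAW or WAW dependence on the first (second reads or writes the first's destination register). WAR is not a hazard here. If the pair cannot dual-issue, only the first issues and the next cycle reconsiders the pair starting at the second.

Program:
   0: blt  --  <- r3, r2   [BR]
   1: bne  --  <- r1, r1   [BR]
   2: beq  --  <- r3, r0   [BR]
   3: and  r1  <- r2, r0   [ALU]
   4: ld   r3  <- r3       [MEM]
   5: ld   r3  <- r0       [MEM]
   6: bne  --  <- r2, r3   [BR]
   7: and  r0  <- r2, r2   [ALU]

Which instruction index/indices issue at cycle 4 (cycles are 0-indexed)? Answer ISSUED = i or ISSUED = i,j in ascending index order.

ISSUED = 5

#0 head=0: blt i0 no-port BR/BR
#1 head=1: bne i1 no-port BR/BR
#2 head=2: beq+and i2,i3 2-wide
#3 head=4: ld i4 no-port MEM/MEM
#4 head=5: ld i5 RAW r3
#5 head=6: bne+and i6,i7 2-wide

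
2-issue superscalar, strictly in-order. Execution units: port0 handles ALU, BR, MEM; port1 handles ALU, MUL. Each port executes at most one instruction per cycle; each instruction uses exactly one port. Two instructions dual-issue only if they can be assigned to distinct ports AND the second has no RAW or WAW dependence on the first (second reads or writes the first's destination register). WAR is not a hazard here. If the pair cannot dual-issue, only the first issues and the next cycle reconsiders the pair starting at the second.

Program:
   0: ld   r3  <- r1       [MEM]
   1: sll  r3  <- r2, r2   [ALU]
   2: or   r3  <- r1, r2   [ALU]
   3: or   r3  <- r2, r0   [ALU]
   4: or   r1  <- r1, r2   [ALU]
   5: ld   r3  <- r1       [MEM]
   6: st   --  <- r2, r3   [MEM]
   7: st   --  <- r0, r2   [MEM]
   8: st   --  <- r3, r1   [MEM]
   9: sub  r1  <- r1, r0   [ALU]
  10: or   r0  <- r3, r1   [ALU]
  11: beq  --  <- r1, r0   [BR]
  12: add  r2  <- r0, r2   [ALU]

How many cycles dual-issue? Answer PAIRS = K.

PAIRS = 3

  cy0 -> i0 (ld) WAW r3
  cy1 -> i1 (sll) WAW r3
  cy2 -> i2 (or) WAW r3
  cy3 -> i3,i4 (or/or) 2-wide
  cy4 -> i5 (ld) no-port MEM/MEM
  cy5 -> i6 (st) no-port MEM/MEM
  cy6 -> i7 (st) no-port MEM/MEM
  cy7 -> i8,i9 (st/sub) 2-wide
  cy8 -> i10 (or) RAW r0
  cy9 -> i11,i12 (beq/add) 2-wide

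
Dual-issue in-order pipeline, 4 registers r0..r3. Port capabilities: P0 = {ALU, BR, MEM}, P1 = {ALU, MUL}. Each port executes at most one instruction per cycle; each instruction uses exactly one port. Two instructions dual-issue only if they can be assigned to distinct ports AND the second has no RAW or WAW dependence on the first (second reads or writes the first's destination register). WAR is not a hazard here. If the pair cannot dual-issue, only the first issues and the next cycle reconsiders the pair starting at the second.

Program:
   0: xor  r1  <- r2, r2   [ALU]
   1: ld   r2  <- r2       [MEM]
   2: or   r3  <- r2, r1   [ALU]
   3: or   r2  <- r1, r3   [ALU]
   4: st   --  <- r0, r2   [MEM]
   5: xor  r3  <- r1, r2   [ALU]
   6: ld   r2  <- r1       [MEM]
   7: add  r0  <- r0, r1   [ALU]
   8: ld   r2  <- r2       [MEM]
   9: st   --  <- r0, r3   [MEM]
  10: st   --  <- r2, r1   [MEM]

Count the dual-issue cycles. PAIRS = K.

0. xor.ALU+ld.MEM @i0/i1  | pair
1. or.ALU @i2  | RAW r3
2. or.ALU @i3  | RAW r2
3. st.MEM+xor.ALU @i4/i5  | pair
4. ld.MEM+add.ALU @i6/i7  | pair
5. ld.MEM @i8  | no-port MEM/MEM
6. st.MEM @i9  | no-port MEM/MEM
7. st.MEM @i10  | tail

PAIRS = 3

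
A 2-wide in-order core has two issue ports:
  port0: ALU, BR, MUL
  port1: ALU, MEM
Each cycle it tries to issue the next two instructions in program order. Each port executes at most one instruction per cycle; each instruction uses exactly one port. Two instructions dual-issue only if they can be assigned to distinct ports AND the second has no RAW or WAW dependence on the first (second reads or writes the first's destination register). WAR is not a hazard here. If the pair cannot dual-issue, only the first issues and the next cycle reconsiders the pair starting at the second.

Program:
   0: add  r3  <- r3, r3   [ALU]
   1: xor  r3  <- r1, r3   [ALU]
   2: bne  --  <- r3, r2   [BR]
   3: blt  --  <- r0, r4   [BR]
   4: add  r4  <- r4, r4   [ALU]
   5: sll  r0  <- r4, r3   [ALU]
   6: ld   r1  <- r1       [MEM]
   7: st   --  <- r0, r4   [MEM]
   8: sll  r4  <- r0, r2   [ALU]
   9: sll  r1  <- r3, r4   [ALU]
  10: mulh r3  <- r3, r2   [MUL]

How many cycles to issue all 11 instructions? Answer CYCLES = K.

CYCLES = 7

  cy0 -> i0 (add) RAW+WAW r3
  cy1 -> i1 (xor) RAW r3
  cy2 -> i2 (bne) no-port BR/BR
  cy3 -> i3&i4 (blt/add) 2-wide
  cy4 -> i5&i6 (sll/ld) 2-wide
  cy5 -> i7&i8 (st/sll) 2-wide
  cy6 -> i9&i10 (sll/mulh) 2-wide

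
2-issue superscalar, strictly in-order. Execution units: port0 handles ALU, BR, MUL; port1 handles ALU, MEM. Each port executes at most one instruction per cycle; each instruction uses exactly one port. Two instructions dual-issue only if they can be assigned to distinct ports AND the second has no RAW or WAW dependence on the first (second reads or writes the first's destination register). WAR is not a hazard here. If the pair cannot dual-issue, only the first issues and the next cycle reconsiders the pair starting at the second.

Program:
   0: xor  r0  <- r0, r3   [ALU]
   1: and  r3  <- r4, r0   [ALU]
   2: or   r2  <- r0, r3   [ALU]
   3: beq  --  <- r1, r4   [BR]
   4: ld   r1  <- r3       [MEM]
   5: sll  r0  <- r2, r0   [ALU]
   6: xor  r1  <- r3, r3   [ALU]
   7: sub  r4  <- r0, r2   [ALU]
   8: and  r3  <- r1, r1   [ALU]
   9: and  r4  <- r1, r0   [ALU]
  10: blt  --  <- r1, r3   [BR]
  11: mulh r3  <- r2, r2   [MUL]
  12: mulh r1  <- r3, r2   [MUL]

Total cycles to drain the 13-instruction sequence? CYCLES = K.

  cy0 -> i0 (xor.ALU) RAW r0
  cy1 -> i1 (and.ALU) RAW r3
  cy2 -> i2&i3 (or.ALU+beq.BR) dual
  cy3 -> i4&i5 (ld.MEM+sll.ALU) dual
  cy4 -> i6&i7 (xor.ALU+sub.ALU) dual
  cy5 -> i8&i9 (and.ALU+and.ALU) dual
  cy6 -> i10 (blt.BR) no-port BR/MUL
  cy7 -> i11 (mulh.MUL) no-port MUL/MUL
  cy8 -> i12 (mulh.MUL) tail

CYCLES = 9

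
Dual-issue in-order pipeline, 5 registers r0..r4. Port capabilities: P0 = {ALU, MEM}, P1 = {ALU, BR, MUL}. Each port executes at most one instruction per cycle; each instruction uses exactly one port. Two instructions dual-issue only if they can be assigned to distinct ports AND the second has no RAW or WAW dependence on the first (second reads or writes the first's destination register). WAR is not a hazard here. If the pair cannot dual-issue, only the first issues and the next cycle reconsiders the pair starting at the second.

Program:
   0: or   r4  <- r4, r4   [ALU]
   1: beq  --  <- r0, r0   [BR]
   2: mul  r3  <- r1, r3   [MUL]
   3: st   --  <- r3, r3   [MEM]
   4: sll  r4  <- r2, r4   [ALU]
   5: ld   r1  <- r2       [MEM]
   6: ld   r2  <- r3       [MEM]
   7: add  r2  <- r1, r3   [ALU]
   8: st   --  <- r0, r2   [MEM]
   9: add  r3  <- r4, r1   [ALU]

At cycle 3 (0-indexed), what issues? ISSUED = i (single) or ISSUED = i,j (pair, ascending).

#0 head=0: or.ALU;beq.BR i0+i1 dual
#1 head=2: mul.MUL i2 RAW r3
#2 head=3: st.MEM;sll.ALU i3+i4 dual
#3 head=5: ld.MEM i5 no-port MEM/MEM
#4 head=6: ld.MEM i6 WAW r2
#5 head=7: add.ALU i7 RAW r2
#6 head=8: st.MEM;add.ALU i8+i9 dual

ISSUED = 5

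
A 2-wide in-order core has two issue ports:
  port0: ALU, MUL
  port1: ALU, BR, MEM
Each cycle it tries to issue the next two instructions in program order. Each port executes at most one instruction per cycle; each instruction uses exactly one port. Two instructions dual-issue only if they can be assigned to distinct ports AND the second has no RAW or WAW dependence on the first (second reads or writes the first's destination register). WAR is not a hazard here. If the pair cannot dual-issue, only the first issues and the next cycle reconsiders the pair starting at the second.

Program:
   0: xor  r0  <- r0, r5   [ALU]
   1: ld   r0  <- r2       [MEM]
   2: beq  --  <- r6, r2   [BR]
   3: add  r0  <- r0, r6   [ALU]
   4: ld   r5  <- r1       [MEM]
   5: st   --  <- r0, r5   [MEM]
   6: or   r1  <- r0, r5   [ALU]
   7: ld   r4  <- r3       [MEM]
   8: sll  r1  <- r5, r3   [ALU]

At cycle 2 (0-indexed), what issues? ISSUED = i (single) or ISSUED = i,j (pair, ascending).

ISSUED = 2,3

#0 head=0: xor.ALU i0 WAW r0
#1 head=1: ld.MEM i1 no-port MEM/BR
#2 head=2: beq.BR/add.ALU i2&i3 2-wide
#3 head=4: ld.MEM i4 no-port MEM/MEM
#4 head=5: st.MEM/or.ALU i5&i6 2-wide
#5 head=7: ld.MEM/sll.ALU i7&i8 2-wide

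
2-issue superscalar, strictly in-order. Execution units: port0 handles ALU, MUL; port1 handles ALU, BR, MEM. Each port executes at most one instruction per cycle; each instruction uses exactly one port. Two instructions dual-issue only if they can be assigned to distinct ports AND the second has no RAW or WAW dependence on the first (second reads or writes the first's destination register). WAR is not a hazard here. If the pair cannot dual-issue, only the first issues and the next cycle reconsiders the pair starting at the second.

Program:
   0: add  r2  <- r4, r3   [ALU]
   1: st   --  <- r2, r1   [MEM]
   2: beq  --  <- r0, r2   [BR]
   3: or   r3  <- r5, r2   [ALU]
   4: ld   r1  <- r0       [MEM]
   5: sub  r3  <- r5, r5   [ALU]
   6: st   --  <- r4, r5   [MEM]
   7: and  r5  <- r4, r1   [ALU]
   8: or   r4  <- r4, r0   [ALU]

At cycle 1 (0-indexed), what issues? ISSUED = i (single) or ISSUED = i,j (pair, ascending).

t=0 i0:add ; RAW r2
t=1 i1:st ; no-port MEM/BR
t=2 i2/i3:beq;or ; 2-wide
t=3 i4/i5:ld;sub ; 2-wide
t=4 i6/i7:st;and ; 2-wide
t=5 i8:or ; tail

ISSUED = 1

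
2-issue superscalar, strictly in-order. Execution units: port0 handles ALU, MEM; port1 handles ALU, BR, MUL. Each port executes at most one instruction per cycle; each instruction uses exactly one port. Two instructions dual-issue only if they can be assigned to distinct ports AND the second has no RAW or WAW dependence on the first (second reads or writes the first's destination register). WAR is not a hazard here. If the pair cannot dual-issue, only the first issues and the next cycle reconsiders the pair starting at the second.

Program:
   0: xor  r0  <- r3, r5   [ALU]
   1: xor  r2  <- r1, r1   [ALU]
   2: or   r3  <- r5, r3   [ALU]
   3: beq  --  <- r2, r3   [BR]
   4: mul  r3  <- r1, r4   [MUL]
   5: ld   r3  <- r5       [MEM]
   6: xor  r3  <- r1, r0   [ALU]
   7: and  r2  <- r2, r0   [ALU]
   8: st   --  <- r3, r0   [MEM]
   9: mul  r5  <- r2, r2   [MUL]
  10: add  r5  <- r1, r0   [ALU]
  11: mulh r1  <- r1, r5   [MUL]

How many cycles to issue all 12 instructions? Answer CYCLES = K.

t=0 i0/i1:xor.ALU xor.ALU ; 2-wide
t=1 i2:or.ALU ; RAW r3
t=2 i3:beq.BR ; no-port BR/MUL
t=3 i4:mul.MUL ; WAW r3
t=4 i5:ld.MEM ; WAW r3
t=5 i6/i7:xor.ALU and.ALU ; 2-wide
t=6 i8/i9:st.MEM mul.MUL ; 2-wide
t=7 i10:add.ALU ; RAW r5
t=8 i11:mulh.MUL ; tail

CYCLES = 9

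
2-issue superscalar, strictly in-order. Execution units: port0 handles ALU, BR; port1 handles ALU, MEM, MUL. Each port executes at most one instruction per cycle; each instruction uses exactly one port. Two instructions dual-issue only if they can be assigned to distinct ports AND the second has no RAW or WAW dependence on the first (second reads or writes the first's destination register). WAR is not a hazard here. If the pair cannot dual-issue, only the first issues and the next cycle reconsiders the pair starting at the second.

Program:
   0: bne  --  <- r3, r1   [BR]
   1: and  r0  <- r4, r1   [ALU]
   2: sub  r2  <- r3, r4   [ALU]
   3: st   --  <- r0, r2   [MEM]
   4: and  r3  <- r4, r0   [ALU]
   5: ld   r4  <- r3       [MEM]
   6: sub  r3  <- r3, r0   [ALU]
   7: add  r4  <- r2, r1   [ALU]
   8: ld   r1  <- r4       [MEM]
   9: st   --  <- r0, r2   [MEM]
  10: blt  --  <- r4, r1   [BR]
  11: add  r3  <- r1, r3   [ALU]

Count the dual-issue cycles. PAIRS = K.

PAIRS = 4

[0] i0,i1  bne+and  -- dual
[1] i2  sub  -- RAW r2
[2] i3,i4  st+and  -- dual
[3] i5,i6  ld+sub  -- dual
[4] i7  add  -- RAW r4
[5] i8  ld  -- no-port MEM/MEM
[6] i9,i10  st+blt  -- dual
[7] i11  add  -- tail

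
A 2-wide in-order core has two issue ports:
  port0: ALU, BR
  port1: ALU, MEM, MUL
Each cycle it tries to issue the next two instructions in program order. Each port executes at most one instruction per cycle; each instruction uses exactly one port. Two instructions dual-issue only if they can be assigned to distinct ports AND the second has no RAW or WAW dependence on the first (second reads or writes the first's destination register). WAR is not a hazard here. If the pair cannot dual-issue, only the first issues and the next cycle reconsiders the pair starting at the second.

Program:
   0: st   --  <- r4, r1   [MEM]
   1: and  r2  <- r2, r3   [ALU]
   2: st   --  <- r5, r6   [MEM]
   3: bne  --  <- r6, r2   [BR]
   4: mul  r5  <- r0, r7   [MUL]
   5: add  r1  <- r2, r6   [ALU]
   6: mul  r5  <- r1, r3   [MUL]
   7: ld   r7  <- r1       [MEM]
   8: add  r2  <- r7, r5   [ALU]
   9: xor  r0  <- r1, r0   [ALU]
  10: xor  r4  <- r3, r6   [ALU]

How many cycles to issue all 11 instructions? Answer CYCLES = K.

  cy0 -> i0,i1 (st and) pair
  cy1 -> i2,i3 (st bne) pair
  cy2 -> i4,i5 (mul add) pair
  cy3 -> i6 (mul) no-port MUL/MEM
  cy4 -> i7 (ld) RAW r7
  cy5 -> i8,i9 (add xor) pair
  cy6 -> i10 (xor) tail

CYCLES = 7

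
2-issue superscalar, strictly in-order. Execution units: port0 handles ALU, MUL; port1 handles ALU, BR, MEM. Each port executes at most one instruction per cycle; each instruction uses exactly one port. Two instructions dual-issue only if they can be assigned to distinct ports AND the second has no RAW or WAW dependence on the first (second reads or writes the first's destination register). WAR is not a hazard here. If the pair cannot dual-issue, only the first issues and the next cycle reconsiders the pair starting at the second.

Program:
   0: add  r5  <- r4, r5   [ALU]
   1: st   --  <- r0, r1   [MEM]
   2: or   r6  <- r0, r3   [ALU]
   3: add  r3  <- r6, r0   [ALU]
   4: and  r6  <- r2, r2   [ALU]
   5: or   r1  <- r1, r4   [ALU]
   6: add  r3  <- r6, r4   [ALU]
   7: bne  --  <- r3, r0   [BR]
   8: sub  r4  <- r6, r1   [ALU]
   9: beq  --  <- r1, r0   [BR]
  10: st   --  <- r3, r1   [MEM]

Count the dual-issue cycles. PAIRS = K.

#0 head=0: add;st i0/i1 pair
#1 head=2: or i2 RAW r6
#2 head=3: add;and i3/i4 pair
#3 head=5: or;add i5/i6 pair
#4 head=7: bne;sub i7/i8 pair
#5 head=9: beq i9 no-port BR/MEM
#6 head=10: st i10 tail

PAIRS = 4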